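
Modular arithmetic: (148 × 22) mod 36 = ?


148 × 22 = 3256
3256 mod 36 = 16


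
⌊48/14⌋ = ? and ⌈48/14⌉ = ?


48/14 = 3.4286
floor = 3
ceil = 4

floor = 3, ceil = 4


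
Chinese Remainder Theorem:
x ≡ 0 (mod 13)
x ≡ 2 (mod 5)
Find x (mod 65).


M = 13*5 = 65
M1 = M/13 = 5, M2 = M/5 = 13
M1^(-1) mod 13 = 8, M2^(-1) mod 5 = 2
x = 0*5*8 + 2*13*2 = 52
52 mod 65 = 52
Check: 52 mod 13 = 0 ✓, 52 mod 5 = 2 ✓

x ≡ 52 (mod 65)


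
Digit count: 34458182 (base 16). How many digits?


34458182 in base 16 = 20DCA46
Number of digits = 7

7 digits (base 16)


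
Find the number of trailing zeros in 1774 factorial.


floor(1774/5) = 354
floor(1774/25) = 70
floor(1774/125) = 14
floor(1774/625) = 2
Total = 440

440 trailing zeros


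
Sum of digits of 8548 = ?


8 + 5 + 4 + 8 = 25


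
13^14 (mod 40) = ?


13^1 mod 40 = 13
13^2 mod 40 = 9
13^3 mod 40 = 37
13^4 mod 40 = 1
13^5 mod 40 = 13
13^6 mod 40 = 9
13^7 mod 40 = 37
13^8 mod 40 = 1
13^9 mod 40 = 13
13^10 mod 40 = 9
13^11 mod 40 = 37
13^12 mod 40 = 1
13^13 mod 40 = 13
13^14 mod 40 = 9


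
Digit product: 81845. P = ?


8 × 1 × 8 × 4 × 5 = 1280


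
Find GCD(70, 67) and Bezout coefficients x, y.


Tabular extended Euclidean (each row: r = 70*s + 67*t):
r=70, s=1, t=0
r=67, s=0, t=1
q=1: r=3, s=1, t=-1   [70*(1) + 67*(-1) = 3]
q=22: r=1, s=-22, t=23   [70*(-22) + 67*(23) = 1]
q=3: r=0, s=67, t=-70   [70*(67) + 67*(-70) = 0]
GCD = 1; from the row with r=1: x=-22, y=23
Check: 70*(-22) + 67*(23) = -1540 + 1541 = 1

GCD = 1, x = -22, y = 23


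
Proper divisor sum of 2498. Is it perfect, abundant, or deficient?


Proper divisors: 1, 2, 1249
Sum = 1 + 2 + 1249 = 1252
1252 < 2498 → deficient

s(2498) = 1252 (deficient)


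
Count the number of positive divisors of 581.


581 = 7^1 × 83^1
d(581) = (1+1) × (1+1) = 4

4 divisors


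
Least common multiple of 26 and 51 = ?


GCD(26, 51) = 1
LCM = 26*51/1 = 1326/1 = 1326

LCM = 1326


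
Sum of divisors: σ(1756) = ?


Divisors of 1756: 1, 2, 4, 439, 878, 1756
Sum = 1 + 2 + 4 + 439 + 878 + 1756 = 3080

σ(1756) = 3080


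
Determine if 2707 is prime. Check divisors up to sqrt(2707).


Check divisors up to sqrt(2707) = 52.0288
No divisors found.
2707 is prime.

Yes, 2707 is prime


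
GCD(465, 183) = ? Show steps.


465 = 2 * 183 + 99
183 = 1 * 99 + 84
99 = 1 * 84 + 15
84 = 5 * 15 + 9
15 = 1 * 9 + 6
9 = 1 * 6 + 3
6 = 2 * 3 + 0
GCD = 3


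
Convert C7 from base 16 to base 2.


C7 (base 16) = 199 (decimal)
199 (decimal) = 11000111 (base 2)


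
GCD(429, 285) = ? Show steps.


429 = 1 * 285 + 144
285 = 1 * 144 + 141
144 = 1 * 141 + 3
141 = 47 * 3 + 0
GCD = 3


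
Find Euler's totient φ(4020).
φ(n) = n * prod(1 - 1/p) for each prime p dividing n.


4020 = 2^2 × 3 × 5 × 67
Prime factors: 2, 3, 5, 67
φ(4020) = 4020 × (1-1/2) × (1-1/3) × (1-1/5) × (1-1/67)
= 4020 × 1/2 × 2/3 × 4/5 × 66/67 = 1056

φ(4020) = 1056


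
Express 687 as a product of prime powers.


687 / 3 = 229
229 / 229 = 1
687 = 3 × 229


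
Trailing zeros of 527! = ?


floor(527/5) = 105
floor(527/25) = 21
floor(527/125) = 4
Total = 130

130 trailing zeros


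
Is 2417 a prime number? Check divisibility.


Check divisors up to sqrt(2417) = 49.1630
No divisors found.
2417 is prime.

Yes, 2417 is prime


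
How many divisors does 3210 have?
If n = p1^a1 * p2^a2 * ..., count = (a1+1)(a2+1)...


3210 = 2^1 × 3^1 × 5^1 × 107^1
d(3210) = (1+1) × (1+1) × (1+1) × (1+1) = 16

16 divisors


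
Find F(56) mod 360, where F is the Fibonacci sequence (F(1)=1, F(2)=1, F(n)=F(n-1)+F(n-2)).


F(k) mod 360 for k=1..56:
1, 1, 2, 3, 5, 8, 13, 21, 34, 55, 89, 144, 233, 17, 250, 267, 157, 64, 221, 285, 146, 71, 217, 288, 145, 73, 218, 291, 149, 80, 229, 309, 178, 127, 305, 72, 17, 89, 106, 195, 301, 136, 77, 213, 290, 143, 73, 216, 289, 145, 74, 219, 293, 152, 85, 237
F(56) mod 360 = 237


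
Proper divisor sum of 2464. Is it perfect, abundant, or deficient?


Proper divisors: 1, 2, 4, 7, 8, 11, 14, 16, 22, 28, 32, 44, 56, 77, 88, 112, 154, 176, 224, 308, 352, 616, 1232
Sum = 1 + 2 + 4 + 7 + 8 + 11 + 14 + 16 + 22 + 28 + 32 + 44 + 56 + 77 + 88 + 112 + 154 + 176 + 224 + 308 + 352 + 616 + 1232 = 3584
3584 > 2464 → abundant

s(2464) = 3584 (abundant)


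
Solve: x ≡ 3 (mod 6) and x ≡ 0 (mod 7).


M = 6*7 = 42
M1 = M/6 = 7, M2 = M/7 = 6
M1^(-1) mod 6 = 1, M2^(-1) mod 7 = 6
x = 3*7*1 + 0*6*6 = 21
21 mod 42 = 21
Check: 21 mod 6 = 3 ✓, 21 mod 7 = 0 ✓

x ≡ 21 (mod 42)


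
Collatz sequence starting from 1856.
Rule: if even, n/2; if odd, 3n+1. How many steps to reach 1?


1856 → 928 → 464 → 232 → 116 → 58 → 29 → 88 → 44 → 22 → 11 → 34 → 17 → 52 → 26 → 13 → 40 → 20 → 10 → 5 → 16 → 8 → 4 → 2 → 1
Total steps = 24

24 steps


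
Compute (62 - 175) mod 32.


62 - 175 = -113
-113 mod 32 = 15


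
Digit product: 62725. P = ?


6 × 2 × 7 × 2 × 5 = 840


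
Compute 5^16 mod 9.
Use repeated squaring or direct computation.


5^1 mod 9 = 5
5^2 mod 9 = 7
5^3 mod 9 = 8
5^4 mod 9 = 4
5^5 mod 9 = 2
5^6 mod 9 = 1
5^7 mod 9 = 5
5^8 mod 9 = 7
5^9 mod 9 = 8
5^10 mod 9 = 4
5^11 mod 9 = 2
5^12 mod 9 = 1
5^13 mod 9 = 5
5^14 mod 9 = 7
5^15 mod 9 = 8
5^16 mod 9 = 4


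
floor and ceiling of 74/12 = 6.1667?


74/12 = 6.1667
floor = 6
ceil = 7

floor = 6, ceil = 7


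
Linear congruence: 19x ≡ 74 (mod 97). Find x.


GCD(19, 97) = 1, unique solution
a^(-1) mod 97 = 46
x = 46 * 74 mod 97 = 9

x ≡ 9 (mod 97)


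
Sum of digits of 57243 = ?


5 + 7 + 2 + 4 + 3 = 21


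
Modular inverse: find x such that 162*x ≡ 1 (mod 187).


Use the extended Euclidean algorithm on (187, 162); each row r = 187*s + 162*t:
r=187, s=1, t=0
r=162, s=0, t=1
q=1: r=25, s=1, t=-1   [187*(1) + 162*(-1) = 25]
q=6: r=12, s=-6, t=7   [187*(-6) + 162*(7) = 12]
q=2: r=1, s=13, t=-15   [187*(13) + 162*(-15) = 1]
q=12: r=0, s=-162, t=187   [187*(-162) + 162*(187) = 0]
GCD = 1 with t = -15, so 162*(-15) ≡ 1 (mod 187)
Inverse = -15 mod 187 = 172
Check: 162 * 172 = 27864 ≡ 1 (mod 187)

162^(-1) ≡ 172 (mod 187)


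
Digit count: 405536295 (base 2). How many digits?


405536295 in base 2 = 11000001010111111111000100111
Number of digits = 29

29 digits (base 2)


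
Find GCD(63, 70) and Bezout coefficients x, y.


Tabular extended Euclidean (each row: r = 63*s + 70*t):
r=63, s=1, t=0
r=70, s=0, t=1
q=0: r=63, s=1, t=0   [63*(1) + 70*(0) = 63]
q=1: r=7, s=-1, t=1   [63*(-1) + 70*(1) = 7]
q=9: r=0, s=10, t=-9   [63*(10) + 70*(-9) = 0]
GCD = 7; from the row with r=7: x=-1, y=1
Check: 63*(-1) + 70*(1) = -63 + 70 = 7

GCD = 7, x = -1, y = 1


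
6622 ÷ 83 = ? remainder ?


6622 = 83 * 79 + 65
Check: 6557 + 65 = 6622

q = 79, r = 65


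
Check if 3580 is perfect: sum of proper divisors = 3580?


Proper divisors of 3580: 1, 2, 4, 5, 10, 20, 179, 358, 716, 895, 1790
Sum = 1 + 2 + 4 + 5 + 10 + 20 + 179 + 358 + 716 + 895 + 1790 = 3980

No, 3580 is not perfect (3980 ≠ 3580)


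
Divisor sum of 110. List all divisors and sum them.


Divisors of 110: 1, 2, 5, 10, 11, 22, 55, 110
Sum = 1 + 2 + 5 + 10 + 11 + 22 + 55 + 110 = 216

σ(110) = 216


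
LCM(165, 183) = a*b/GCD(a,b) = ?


GCD(165, 183) = 3
LCM = 165*183/3 = 30195/3 = 10065

LCM = 10065


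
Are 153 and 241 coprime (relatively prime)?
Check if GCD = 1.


Euclidean algorithm:
241 = 1 * 153 + 88
153 = 1 * 88 + 65
88 = 1 * 65 + 23
65 = 2 * 23 + 19
23 = 1 * 19 + 4
19 = 4 * 4 + 3
4 = 1 * 3 + 1
3 = 3 * 1 + 0
GCD(153, 241) = 1

Yes, coprime (GCD = 1)


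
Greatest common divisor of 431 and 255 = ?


431 = 1 * 255 + 176
255 = 1 * 176 + 79
176 = 2 * 79 + 18
79 = 4 * 18 + 7
18 = 2 * 7 + 4
7 = 1 * 4 + 3
4 = 1 * 3 + 1
3 = 3 * 1 + 0
GCD = 1


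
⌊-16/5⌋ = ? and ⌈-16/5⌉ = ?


-16/5 = -3.2000
floor = -4
ceil = -3

floor = -4, ceil = -3


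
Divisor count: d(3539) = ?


3539 = 3539^1
d(3539) = (1+1) = 2

2 divisors


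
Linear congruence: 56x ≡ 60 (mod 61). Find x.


GCD(56, 61) = 1, unique solution
a^(-1) mod 61 = 12
x = 12 * 60 mod 61 = 49

x ≡ 49 (mod 61)


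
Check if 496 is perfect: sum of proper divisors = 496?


Proper divisors of 496: 1, 2, 4, 8, 16, 31, 62, 124, 248
Sum = 1 + 2 + 4 + 8 + 16 + 31 + 62 + 124 + 248 = 496

Yes, 496 is perfect (496 = 496)


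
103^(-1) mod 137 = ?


Use the extended Euclidean algorithm on (137, 103); each row r = 137*s + 103*t:
r=137, s=1, t=0
r=103, s=0, t=1
q=1: r=34, s=1, t=-1   [137*(1) + 103*(-1) = 34]
q=3: r=1, s=-3, t=4   [137*(-3) + 103*(4) = 1]
q=34: r=0, s=103, t=-137   [137*(103) + 103*(-137) = 0]
GCD = 1 with t = 4, so 103*(4) ≡ 1 (mod 137)
Inverse = 4 mod 137 = 4
Check: 103 * 4 = 412 ≡ 1 (mod 137)

103^(-1) ≡ 4 (mod 137)


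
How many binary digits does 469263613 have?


469263613 in base 2 = 11011111110000110010011111101
Number of digits = 29

29 digits (base 2)


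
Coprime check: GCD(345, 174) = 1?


Euclidean algorithm:
345 = 1 * 174 + 171
174 = 1 * 171 + 3
171 = 57 * 3 + 0
GCD(345, 174) = 3

No, not coprime (GCD = 3)


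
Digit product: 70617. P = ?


7 × 0 × 6 × 1 × 7 = 0


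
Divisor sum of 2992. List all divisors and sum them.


Divisors of 2992: 1, 2, 4, 8, 11, 16, 17, 22, 34, 44, 68, 88, 136, 176, 187, 272, 374, 748, 1496, 2992
Sum = 1 + 2 + 4 + 8 + 11 + 16 + 17 + 22 + 34 + 44 + 68 + 88 + 136 + 176 + 187 + 272 + 374 + 748 + 1496 + 2992 = 6696

σ(2992) = 6696


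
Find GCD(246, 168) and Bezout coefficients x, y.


Tabular extended Euclidean (each row: r = 246*s + 168*t):
r=246, s=1, t=0
r=168, s=0, t=1
q=1: r=78, s=1, t=-1   [246*(1) + 168*(-1) = 78]
q=2: r=12, s=-2, t=3   [246*(-2) + 168*(3) = 12]
q=6: r=6, s=13, t=-19   [246*(13) + 168*(-19) = 6]
q=2: r=0, s=-28, t=41   [246*(-28) + 168*(41) = 0]
GCD = 6; from the row with r=6: x=13, y=-19
Check: 246*(13) + 168*(-19) = 3198 - 3192 = 6

GCD = 6, x = 13, y = -19


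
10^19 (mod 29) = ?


10^1 mod 29 = 10
10^2 mod 29 = 13
10^3 mod 29 = 14
10^4 mod 29 = 24
10^5 mod 29 = 8
10^6 mod 29 = 22
10^7 mod 29 = 17
10^8 mod 29 = 25
10^9 mod 29 = 18
10^10 mod 29 = 6
10^11 mod 29 = 2
10^12 mod 29 = 20
10^13 mod 29 = 26
10^14 mod 29 = 28
10^15 mod 29 = 19
10^16 mod 29 = 16
10^17 mod 29 = 15
10^18 mod 29 = 5
10^19 mod 29 = 21


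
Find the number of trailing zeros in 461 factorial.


floor(461/5) = 92
floor(461/25) = 18
floor(461/125) = 3
Total = 113

113 trailing zeros


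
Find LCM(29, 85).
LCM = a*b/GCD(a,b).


GCD(29, 85) = 1
LCM = 29*85/1 = 2465/1 = 2465

LCM = 2465


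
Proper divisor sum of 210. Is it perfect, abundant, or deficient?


Proper divisors: 1, 2, 3, 5, 6, 7, 10, 14, 15, 21, 30, 35, 42, 70, 105
Sum = 1 + 2 + 3 + 5 + 6 + 7 + 10 + 14 + 15 + 21 + 30 + 35 + 42 + 70 + 105 = 366
366 > 210 → abundant

s(210) = 366 (abundant)


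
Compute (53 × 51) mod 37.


53 × 51 = 2703
2703 mod 37 = 2


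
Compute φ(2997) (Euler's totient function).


2997 = 3^4 × 37
Prime factors: 3, 37
φ(2997) = 2997 × (1-1/3) × (1-1/37)
= 2997 × 2/3 × 36/37 = 1944

φ(2997) = 1944


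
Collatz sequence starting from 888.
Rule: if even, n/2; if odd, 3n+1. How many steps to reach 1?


888 → 444 → 222 → 111 → 334 → 167 → 502 → 251 → 754 → 377 → 1132 → 566 → 283 → 850 → 425 → 1276 → 638 → 319 → 958 → 479 → 1438 → 719 → 2158 → 1079 → 3238 → 1619 → 4858 → 2429 → 7288 → 3644 → 1822 → 911 → 2734 → 1367 → 4102 → 2051 → 6154 → 3077 → 9232 → 4616 → 2308 → 1154 → 577 → 1732 → 866 → 433 → 1300 → 650 → 325 → 976 → 488 → 244 → 122 → 61 → 184 → 92 → 46 → 23 → 70 → 35 → 106 → 53 → 160 → 80 → 40 → 20 → 10 → 5 → 16 → 8 → 4 → 2 → 1
Total steps = 72

72 steps


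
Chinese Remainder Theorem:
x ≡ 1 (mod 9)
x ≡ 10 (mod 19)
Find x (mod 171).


M = 9*19 = 171
M1 = M/9 = 19, M2 = M/19 = 9
M1^(-1) mod 9 = 1, M2^(-1) mod 19 = 17
x = 1*19*1 + 10*9*17 = 1549
1549 mod 171 = 10
Check: 10 mod 9 = 1 ✓, 10 mod 19 = 10 ✓

x ≡ 10 (mod 171)


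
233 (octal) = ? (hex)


233 (base 8) = 155 (decimal)
155 (decimal) = 9B (base 16)


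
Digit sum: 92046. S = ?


9 + 2 + 0 + 4 + 6 = 21


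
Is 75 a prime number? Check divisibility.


75 / 3 = 25 (exact division)
75 is NOT prime.

No, 75 is not prime


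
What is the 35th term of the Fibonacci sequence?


Sequence: 1, 1, 2, 3, 5, 8, 13, 21, 34, 55, 89, 144, 233, 377, 610, 987, 1597, 2584, 4181, 6765, 10946, 17711, 28657, 46368, 75025, 121393, 196418, 317811, 514229, 832040, 1346269, 2178309, 3524578, 5702887, 9227465
F(35) = 9227465


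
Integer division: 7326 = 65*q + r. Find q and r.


7326 = 65 * 112 + 46
Check: 7280 + 46 = 7326

q = 112, r = 46


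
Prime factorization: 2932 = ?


2932 / 2 = 1466
1466 / 2 = 733
733 / 733 = 1
2932 = 2^2 × 733


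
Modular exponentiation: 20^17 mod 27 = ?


20^1 mod 27 = 20
20^2 mod 27 = 22
20^3 mod 27 = 8
20^4 mod 27 = 25
20^5 mod 27 = 14
20^6 mod 27 = 10
20^7 mod 27 = 11
20^8 mod 27 = 4
20^9 mod 27 = 26
20^10 mod 27 = 7
20^11 mod 27 = 5
20^12 mod 27 = 19
20^13 mod 27 = 2
20^14 mod 27 = 13
20^15 mod 27 = 17
20^16 mod 27 = 16
20^17 mod 27 = 23


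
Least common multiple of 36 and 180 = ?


GCD(36, 180) = 36
LCM = 36*180/36 = 6480/36 = 180

LCM = 180


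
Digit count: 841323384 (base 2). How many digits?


841323384 in base 2 = 110010001001011001001101111000
Number of digits = 30

30 digits (base 2)


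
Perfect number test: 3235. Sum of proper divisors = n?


Proper divisors of 3235: 1, 5, 647
Sum = 1 + 5 + 647 = 653

No, 3235 is not perfect (653 ≠ 3235)


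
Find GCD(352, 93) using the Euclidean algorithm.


352 = 3 * 93 + 73
93 = 1 * 73 + 20
73 = 3 * 20 + 13
20 = 1 * 13 + 7
13 = 1 * 7 + 6
7 = 1 * 6 + 1
6 = 6 * 1 + 0
GCD = 1


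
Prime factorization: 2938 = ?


2938 / 2 = 1469
1469 / 13 = 113
113 / 113 = 1
2938 = 2 × 13 × 113


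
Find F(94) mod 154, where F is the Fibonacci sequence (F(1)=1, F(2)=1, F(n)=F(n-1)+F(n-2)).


F(k) mod 154 for k=1..94:
1, 1, 2, 3, 5, 8, 13, 21, 34, 55, 89, 144, 79, 69, 148, 63, 57, 120, 23, 143, 12, 1, 13, 14, 27, 41, 68, 109, 23, 132, 1, 133, 134, 113, 93, 52, 145, 43, 34, 77, 111, 34, 145, 25, 16, 41, 57, 98, 1, 99, 100, 45, 145, 36, 27, 63, 90, 153, 89, 88, 23, 111, 134, 91, 71, 8, 79, 87, 12, 99, 111, 56, 13, 69, 82, 151, 79, 76, 1, 77, 78, 1, 79, 80, 5, 85, 90, 21, 111, 132, 89, 67, 2, 69
F(94) mod 154 = 69


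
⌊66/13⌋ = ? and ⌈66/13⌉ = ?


66/13 = 5.0769
floor = 5
ceil = 6

floor = 5, ceil = 6


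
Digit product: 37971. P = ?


3 × 7 × 9 × 7 × 1 = 1323


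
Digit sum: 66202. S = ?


6 + 6 + 2 + 0 + 2 = 16


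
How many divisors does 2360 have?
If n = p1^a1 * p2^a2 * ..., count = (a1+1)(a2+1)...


2360 = 2^3 × 5^1 × 59^1
d(2360) = (3+1) × (1+1) × (1+1) = 16

16 divisors


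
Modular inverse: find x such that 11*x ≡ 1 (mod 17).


Use the extended Euclidean algorithm on (17, 11); each row r = 17*s + 11*t:
r=17, s=1, t=0
r=11, s=0, t=1
q=1: r=6, s=1, t=-1   [17*(1) + 11*(-1) = 6]
q=1: r=5, s=-1, t=2   [17*(-1) + 11*(2) = 5]
q=1: r=1, s=2, t=-3   [17*(2) + 11*(-3) = 1]
q=5: r=0, s=-11, t=17   [17*(-11) + 11*(17) = 0]
GCD = 1 with t = -3, so 11*(-3) ≡ 1 (mod 17)
Inverse = -3 mod 17 = 14
Check: 11 * 14 = 154 ≡ 1 (mod 17)

11^(-1) ≡ 14 (mod 17)


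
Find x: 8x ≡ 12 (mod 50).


GCD(8, 50) = 2 divides 12
Divide: 4x ≡ 6 (mod 25)
x ≡ 14 (mod 25)


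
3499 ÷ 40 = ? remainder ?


3499 = 40 * 87 + 19
Check: 3480 + 19 = 3499

q = 87, r = 19


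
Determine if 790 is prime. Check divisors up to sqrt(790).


790 / 2 = 395 (exact division)
790 is NOT prime.

No, 790 is not prime


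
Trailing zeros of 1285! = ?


floor(1285/5) = 257
floor(1285/25) = 51
floor(1285/125) = 10
floor(1285/625) = 2
Total = 320

320 trailing zeros


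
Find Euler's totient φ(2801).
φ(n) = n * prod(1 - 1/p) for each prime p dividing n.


2801 = 2801
Prime factors: 2801
φ(2801) = 2801 × (1-1/2801)
= 2801 × 2800/2801 = 2800

φ(2801) = 2800


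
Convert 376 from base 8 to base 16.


376 (base 8) = 254 (decimal)
254 (decimal) = FE (base 16)


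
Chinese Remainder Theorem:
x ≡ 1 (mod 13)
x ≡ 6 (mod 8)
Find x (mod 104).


M = 13*8 = 104
M1 = M/13 = 8, M2 = M/8 = 13
M1^(-1) mod 13 = 5, M2^(-1) mod 8 = 5
x = 1*8*5 + 6*13*5 = 430
430 mod 104 = 14
Check: 14 mod 13 = 1 ✓, 14 mod 8 = 6 ✓

x ≡ 14 (mod 104)


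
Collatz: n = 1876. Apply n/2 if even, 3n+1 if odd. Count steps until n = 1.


1876 → 938 → 469 → 1408 → 704 → 352 → 176 → 88 → 44 → 22 → 11 → 34 → 17 → 52 → 26 → 13 → 40 → 20 → 10 → 5 → 16 → 8 → 4 → 2 → 1
Total steps = 24

24 steps


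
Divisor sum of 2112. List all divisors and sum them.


Divisors of 2112: 1, 2, 3, 4, 6, 8, 11, 12, 16, 22, 24, 32, 33, 44, 48, 64, 66, 88, 96, 132, 176, 192, 264, 352, 528, 704, 1056, 2112
Sum = 1 + 2 + 3 + 4 + 6 + 8 + 11 + 12 + 16 + 22 + 24 + 32 + 33 + 44 + 48 + 64 + 66 + 88 + 96 + 132 + 176 + 192 + 264 + 352 + 528 + 704 + 1056 + 2112 = 6096

σ(2112) = 6096


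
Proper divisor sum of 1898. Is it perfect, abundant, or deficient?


Proper divisors: 1, 2, 13, 26, 73, 146, 949
Sum = 1 + 2 + 13 + 26 + 73 + 146 + 949 = 1210
1210 < 1898 → deficient

s(1898) = 1210 (deficient)


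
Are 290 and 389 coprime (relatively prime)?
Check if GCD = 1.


Euclidean algorithm:
389 = 1 * 290 + 99
290 = 2 * 99 + 92
99 = 1 * 92 + 7
92 = 13 * 7 + 1
7 = 7 * 1 + 0
GCD(290, 389) = 1

Yes, coprime (GCD = 1)


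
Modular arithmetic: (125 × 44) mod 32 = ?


125 × 44 = 5500
5500 mod 32 = 28


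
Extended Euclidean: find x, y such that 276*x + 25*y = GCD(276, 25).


Tabular extended Euclidean (each row: r = 276*s + 25*t):
r=276, s=1, t=0
r=25, s=0, t=1
q=11: r=1, s=1, t=-11   [276*(1) + 25*(-11) = 1]
q=25: r=0, s=-25, t=276   [276*(-25) + 25*(276) = 0]
GCD = 1; from the row with r=1: x=1, y=-11
Check: 276*(1) + 25*(-11) = 276 - 275 = 1

GCD = 1, x = 1, y = -11


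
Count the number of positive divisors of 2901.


2901 = 3^1 × 967^1
d(2901) = (1+1) × (1+1) = 4

4 divisors


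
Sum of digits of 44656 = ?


4 + 4 + 6 + 5 + 6 = 25


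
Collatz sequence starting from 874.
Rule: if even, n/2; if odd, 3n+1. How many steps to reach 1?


874 → 437 → 1312 → 656 → 328 → 164 → 82 → 41 → 124 → 62 → 31 → 94 → 47 → 142 → 71 → 214 → 107 → 322 → 161 → 484 → 242 → 121 → 364 → 182 → 91 → 274 → 137 → 412 → 206 → 103 → 310 → 155 → 466 → 233 → 700 → 350 → 175 → 526 → 263 → 790 → 395 → 1186 → 593 → 1780 → 890 → 445 → 1336 → 668 → 334 → 167 → 502 → 251 → 754 → 377 → 1132 → 566 → 283 → 850 → 425 → 1276 → 638 → 319 → 958 → 479 → 1438 → 719 → 2158 → 1079 → 3238 → 1619 → 4858 → 2429 → 7288 → 3644 → 1822 → 911 → 2734 → 1367 → 4102 → 2051 → 6154 → 3077 → 9232 → 4616 → 2308 → 1154 → 577 → 1732 → 866 → 433 → 1300 → 650 → 325 → 976 → 488 → 244 → 122 → 61 → 184 → 92 → 46 → 23 → 70 → 35 → 106 → 53 → 160 → 80 → 40 → 20 → 10 → 5 → 16 → 8 → 4 → 2 → 1
Total steps = 116

116 steps


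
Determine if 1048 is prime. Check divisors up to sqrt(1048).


1048 / 2 = 524 (exact division)
1048 is NOT prime.

No, 1048 is not prime


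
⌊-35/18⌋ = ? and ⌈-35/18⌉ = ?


-35/18 = -1.9444
floor = -2
ceil = -1

floor = -2, ceil = -1


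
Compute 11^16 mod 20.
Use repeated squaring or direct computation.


11^1 mod 20 = 11
11^2 mod 20 = 1
11^3 mod 20 = 11
11^4 mod 20 = 1
11^5 mod 20 = 11
11^6 mod 20 = 1
11^7 mod 20 = 11
11^8 mod 20 = 1
11^9 mod 20 = 11
11^10 mod 20 = 1
11^11 mod 20 = 11
11^12 mod 20 = 1
11^13 mod 20 = 11
11^14 mod 20 = 1
11^15 mod 20 = 11
11^16 mod 20 = 1


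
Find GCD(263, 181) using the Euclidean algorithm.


263 = 1 * 181 + 82
181 = 2 * 82 + 17
82 = 4 * 17 + 14
17 = 1 * 14 + 3
14 = 4 * 3 + 2
3 = 1 * 2 + 1
2 = 2 * 1 + 0
GCD = 1


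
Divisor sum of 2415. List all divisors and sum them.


Divisors of 2415: 1, 3, 5, 7, 15, 21, 23, 35, 69, 105, 115, 161, 345, 483, 805, 2415
Sum = 1 + 3 + 5 + 7 + 15 + 21 + 23 + 35 + 69 + 105 + 115 + 161 + 345 + 483 + 805 + 2415 = 4608

σ(2415) = 4608


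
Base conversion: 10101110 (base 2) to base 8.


10101110 (base 2) = 174 (decimal)
174 (decimal) = 256 (base 8)


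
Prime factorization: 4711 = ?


4711 / 7 = 673
673 / 673 = 1
4711 = 7 × 673


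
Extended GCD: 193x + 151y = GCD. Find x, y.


Tabular extended Euclidean (each row: r = 193*s + 151*t):
r=193, s=1, t=0
r=151, s=0, t=1
q=1: r=42, s=1, t=-1   [193*(1) + 151*(-1) = 42]
q=3: r=25, s=-3, t=4   [193*(-3) + 151*(4) = 25]
q=1: r=17, s=4, t=-5   [193*(4) + 151*(-5) = 17]
q=1: r=8, s=-7, t=9   [193*(-7) + 151*(9) = 8]
q=2: r=1, s=18, t=-23   [193*(18) + 151*(-23) = 1]
q=8: r=0, s=-151, t=193   [193*(-151) + 151*(193) = 0]
GCD = 1; from the row with r=1: x=18, y=-23
Check: 193*(18) + 151*(-23) = 3474 - 3473 = 1

GCD = 1, x = 18, y = -23


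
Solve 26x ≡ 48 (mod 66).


GCD(26, 66) = 2 divides 48
Divide: 13x ≡ 24 (mod 33)
x ≡ 12 (mod 33)


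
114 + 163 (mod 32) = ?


114 + 163 = 277
277 mod 32 = 21


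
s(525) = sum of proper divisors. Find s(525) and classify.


Proper divisors: 1, 3, 5, 7, 15, 21, 25, 35, 75, 105, 175
Sum = 1 + 3 + 5 + 7 + 15 + 21 + 25 + 35 + 75 + 105 + 175 = 467
467 < 525 → deficient

s(525) = 467 (deficient)


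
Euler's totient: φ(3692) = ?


3692 = 2^2 × 13 × 71
Prime factors: 2, 13, 71
φ(3692) = 3692 × (1-1/2) × (1-1/13) × (1-1/71)
= 3692 × 1/2 × 12/13 × 70/71 = 1680

φ(3692) = 1680


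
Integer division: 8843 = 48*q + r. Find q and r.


8843 = 48 * 184 + 11
Check: 8832 + 11 = 8843

q = 184, r = 11


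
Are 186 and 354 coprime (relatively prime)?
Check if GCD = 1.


Euclidean algorithm:
354 = 1 * 186 + 168
186 = 1 * 168 + 18
168 = 9 * 18 + 6
18 = 3 * 6 + 0
GCD(186, 354) = 6

No, not coprime (GCD = 6)


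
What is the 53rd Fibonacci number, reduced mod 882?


F(k) mod 882 for k=1..53:
1, 1, 2, 3, 5, 8, 13, 21, 34, 55, 89, 144, 233, 377, 610, 105, 715, 820, 653, 591, 362, 71, 433, 504, 55, 559, 614, 291, 23, 314, 337, 651, 106, 757, 863, 738, 719, 575, 412, 105, 517, 622, 257, 879, 254, 251, 505, 756, 379, 253, 632, 3, 635
F(53) mod 882 = 635


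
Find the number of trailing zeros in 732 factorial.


floor(732/5) = 146
floor(732/25) = 29
floor(732/125) = 5
floor(732/625) = 1
Total = 181

181 trailing zeros


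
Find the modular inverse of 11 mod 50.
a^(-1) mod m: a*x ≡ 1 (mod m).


Use the extended Euclidean algorithm on (50, 11); each row r = 50*s + 11*t:
r=50, s=1, t=0
r=11, s=0, t=1
q=4: r=6, s=1, t=-4   [50*(1) + 11*(-4) = 6]
q=1: r=5, s=-1, t=5   [50*(-1) + 11*(5) = 5]
q=1: r=1, s=2, t=-9   [50*(2) + 11*(-9) = 1]
q=5: r=0, s=-11, t=50   [50*(-11) + 11*(50) = 0]
GCD = 1 with t = -9, so 11*(-9) ≡ 1 (mod 50)
Inverse = -9 mod 50 = 41
Check: 11 * 41 = 451 ≡ 1 (mod 50)

11^(-1) ≡ 41 (mod 50)


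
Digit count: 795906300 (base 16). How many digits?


795906300 in base 16 = 2F7090FC
Number of digits = 8

8 digits (base 16)


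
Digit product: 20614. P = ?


2 × 0 × 6 × 1 × 4 = 0


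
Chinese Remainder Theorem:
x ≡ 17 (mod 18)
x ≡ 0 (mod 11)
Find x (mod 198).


M = 18*11 = 198
M1 = M/18 = 11, M2 = M/11 = 18
M1^(-1) mod 18 = 5, M2^(-1) mod 11 = 8
x = 17*11*5 + 0*18*8 = 935
935 mod 198 = 143
Check: 143 mod 18 = 17 ✓, 143 mod 11 = 0 ✓

x ≡ 143 (mod 198)


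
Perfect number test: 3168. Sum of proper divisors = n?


Proper divisors of 3168: 1, 2, 3, 4, 6, 8, 9, 11, 12, 16, 18, 22, 24, 32, 33, 36, 44, 48, 66, 72, 88, 96, 99, 132, 144, 176, 198, 264, 288, 352, 396, 528, 792, 1056, 1584
Sum = 1 + 2 + 3 + 4 + 6 + 8 + 9 + 11 + 12 + 16 + 18 + 22 + 24 + 32 + 33 + 36 + 44 + 48 + 66 + 72 + 88 + 96 + 99 + 132 + 144 + 176 + 198 + 264 + 288 + 352 + 396 + 528 + 792 + 1056 + 1584 = 6660

No, 3168 is not perfect (6660 ≠ 3168)


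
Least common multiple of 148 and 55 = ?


GCD(148, 55) = 1
LCM = 148*55/1 = 8140/1 = 8140

LCM = 8140


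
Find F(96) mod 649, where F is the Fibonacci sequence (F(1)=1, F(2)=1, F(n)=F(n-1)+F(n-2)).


F(k) mod 649 for k=1..96:
1, 1, 2, 3, 5, 8, 13, 21, 34, 55, 89, 144, 233, 377, 610, 338, 299, 637, 287, 275, 562, 188, 101, 289, 390, 30, 420, 450, 221, 22, 243, 265, 508, 124, 632, 107, 90, 197, 287, 484, 122, 606, 79, 36, 115, 151, 266, 417, 34, 451, 485, 287, 123, 410, 533, 294, 178, 472, 1, 473, 474, 298, 123, 421, 544, 316, 211, 527, 89, 616, 56, 23, 79, 102, 181, 283, 464, 98, 562, 11, 573, 584, 508, 443, 302, 96, 398, 494, 243, 88, 331, 419, 101, 520, 621, 492
F(96) mod 649 = 492


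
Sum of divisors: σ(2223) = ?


Divisors of 2223: 1, 3, 9, 13, 19, 39, 57, 117, 171, 247, 741, 2223
Sum = 1 + 3 + 9 + 13 + 19 + 39 + 57 + 117 + 171 + 247 + 741 + 2223 = 3640

σ(2223) = 3640


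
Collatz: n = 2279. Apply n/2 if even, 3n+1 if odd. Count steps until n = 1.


2279 → 6838 → 3419 → 10258 → 5129 → 15388 → 7694 → 3847 → 11542 → 5771 → 17314 → 8657 → 25972 → 12986 → 6493 → 19480 → 9740 → 4870 → 2435 → 7306 → 3653 → 10960 → 5480 → 2740 → 1370 → 685 → 2056 → 1028 → 514 → 257 → 772 → 386 → 193 → 580 → 290 → 145 → 436 → 218 → 109 → 328 → 164 → 82 → 41 → 124 → 62 → 31 → 94 → 47 → 142 → 71 → 214 → 107 → 322 → 161 → 484 → 242 → 121 → 364 → 182 → 91 → 274 → 137 → 412 → 206 → 103 → 310 → 155 → 466 → 233 → 700 → 350 → 175 → 526 → 263 → 790 → 395 → 1186 → 593 → 1780 → 890 → 445 → 1336 → 668 → 334 → 167 → 502 → 251 → 754 → 377 → 1132 → 566 → 283 → 850 → 425 → 1276 → 638 → 319 → 958 → 479 → 1438 → 719 → 2158 → 1079 → 3238 → 1619 → 4858 → 2429 → 7288 → 3644 → 1822 → 911 → 2734 → 1367 → 4102 → 2051 → 6154 → 3077 → 9232 → 4616 → 2308 → 1154 → 577 → 1732 → 866 → 433 → 1300 → 650 → 325 → 976 → 488 → 244 → 122 → 61 → 184 → 92 → 46 → 23 → 70 → 35 → 106 → 53 → 160 → 80 → 40 → 20 → 10 → 5 → 16 → 8 → 4 → 2 → 1
Total steps = 151

151 steps


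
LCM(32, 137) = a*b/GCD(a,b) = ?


GCD(32, 137) = 1
LCM = 32*137/1 = 4384/1 = 4384

LCM = 4384


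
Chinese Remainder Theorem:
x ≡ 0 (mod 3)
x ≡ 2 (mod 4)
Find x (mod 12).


M = 3*4 = 12
M1 = M/3 = 4, M2 = M/4 = 3
M1^(-1) mod 3 = 1, M2^(-1) mod 4 = 3
x = 0*4*1 + 2*3*3 = 18
18 mod 12 = 6
Check: 6 mod 3 = 0 ✓, 6 mod 4 = 2 ✓

x ≡ 6 (mod 12)


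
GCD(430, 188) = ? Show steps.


430 = 2 * 188 + 54
188 = 3 * 54 + 26
54 = 2 * 26 + 2
26 = 13 * 2 + 0
GCD = 2


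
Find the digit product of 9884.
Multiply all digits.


9 × 8 × 8 × 4 = 2304


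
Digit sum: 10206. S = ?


1 + 0 + 2 + 0 + 6 = 9


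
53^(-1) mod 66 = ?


Use the extended Euclidean algorithm on (66, 53); each row r = 66*s + 53*t:
r=66, s=1, t=0
r=53, s=0, t=1
q=1: r=13, s=1, t=-1   [66*(1) + 53*(-1) = 13]
q=4: r=1, s=-4, t=5   [66*(-4) + 53*(5) = 1]
q=13: r=0, s=53, t=-66   [66*(53) + 53*(-66) = 0]
GCD = 1 with t = 5, so 53*(5) ≡ 1 (mod 66)
Inverse = 5 mod 66 = 5
Check: 53 * 5 = 265 ≡ 1 (mod 66)

53^(-1) ≡ 5 (mod 66)


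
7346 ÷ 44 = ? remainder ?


7346 = 44 * 166 + 42
Check: 7304 + 42 = 7346

q = 166, r = 42


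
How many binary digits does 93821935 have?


93821935 in base 2 = 101100101111001101111101111
Number of digits = 27

27 digits (base 2)


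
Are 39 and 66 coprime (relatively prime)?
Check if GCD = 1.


Euclidean algorithm:
66 = 1 * 39 + 27
39 = 1 * 27 + 12
27 = 2 * 12 + 3
12 = 4 * 3 + 0
GCD(39, 66) = 3

No, not coprime (GCD = 3)


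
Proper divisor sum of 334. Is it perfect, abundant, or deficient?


Proper divisors: 1, 2, 167
Sum = 1 + 2 + 167 = 170
170 < 334 → deficient

s(334) = 170 (deficient)


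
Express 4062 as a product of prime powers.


4062 / 2 = 2031
2031 / 3 = 677
677 / 677 = 1
4062 = 2 × 3 × 677


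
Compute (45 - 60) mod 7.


45 - 60 = -15
-15 mod 7 = 6


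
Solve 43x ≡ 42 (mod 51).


GCD(43, 51) = 1, unique solution
a^(-1) mod 51 = 19
x = 19 * 42 mod 51 = 33

x ≡ 33 (mod 51)


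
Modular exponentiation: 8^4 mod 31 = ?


8^1 mod 31 = 8
8^2 mod 31 = 2
8^3 mod 31 = 16
8^4 mod 31 = 4


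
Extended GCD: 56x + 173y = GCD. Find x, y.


Tabular extended Euclidean (each row: r = 56*s + 173*t):
r=56, s=1, t=0
r=173, s=0, t=1
q=0: r=56, s=1, t=0   [56*(1) + 173*(0) = 56]
q=3: r=5, s=-3, t=1   [56*(-3) + 173*(1) = 5]
q=11: r=1, s=34, t=-11   [56*(34) + 173*(-11) = 1]
q=5: r=0, s=-173, t=56   [56*(-173) + 173*(56) = 0]
GCD = 1; from the row with r=1: x=34, y=-11
Check: 56*(34) + 173*(-11) = 1904 - 1903 = 1

GCD = 1, x = 34, y = -11


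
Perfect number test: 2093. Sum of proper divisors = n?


Proper divisors of 2093: 1, 7, 13, 23, 91, 161, 299
Sum = 1 + 7 + 13 + 23 + 91 + 161 + 299 = 595

No, 2093 is not perfect (595 ≠ 2093)


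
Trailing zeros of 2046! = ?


floor(2046/5) = 409
floor(2046/25) = 81
floor(2046/125) = 16
floor(2046/625) = 3
Total = 509

509 trailing zeros


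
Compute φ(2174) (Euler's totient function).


2174 = 2 × 1087
Prime factors: 2, 1087
φ(2174) = 2174 × (1-1/2) × (1-1/1087)
= 2174 × 1/2 × 1086/1087 = 1086

φ(2174) = 1086


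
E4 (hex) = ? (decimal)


E4 (base 16) = 228 (decimal)
228 (decimal) = 228 (base 10)


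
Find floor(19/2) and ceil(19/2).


19/2 = 9.5000
floor = 9
ceil = 10

floor = 9, ceil = 10


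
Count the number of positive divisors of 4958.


4958 = 2^1 × 37^1 × 67^1
d(4958) = (1+1) × (1+1) × (1+1) = 8

8 divisors


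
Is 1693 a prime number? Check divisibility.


Check divisors up to sqrt(1693) = 41.1461
No divisors found.
1693 is prime.

Yes, 1693 is prime


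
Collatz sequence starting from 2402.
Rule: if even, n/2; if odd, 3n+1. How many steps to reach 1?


2402 → 1201 → 3604 → 1802 → 901 → 2704 → 1352 → 676 → 338 → 169 → 508 → 254 → 127 → 382 → 191 → 574 → 287 → 862 → 431 → 1294 → 647 → 1942 → 971 → 2914 → 1457 → 4372 → 2186 → 1093 → 3280 → 1640 → 820 → 410 → 205 → 616 → 308 → 154 → 77 → 232 → 116 → 58 → 29 → 88 → 44 → 22 → 11 → 34 → 17 → 52 → 26 → 13 → 40 → 20 → 10 → 5 → 16 → 8 → 4 → 2 → 1
Total steps = 58

58 steps


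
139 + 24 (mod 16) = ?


139 + 24 = 163
163 mod 16 = 3


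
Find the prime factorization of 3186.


3186 / 2 = 1593
1593 / 3 = 531
531 / 3 = 177
177 / 3 = 59
59 / 59 = 1
3186 = 2 × 3^3 × 59


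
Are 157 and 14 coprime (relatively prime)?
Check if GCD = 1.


Euclidean algorithm:
157 = 11 * 14 + 3
14 = 4 * 3 + 2
3 = 1 * 2 + 1
2 = 2 * 1 + 0
GCD(157, 14) = 1

Yes, coprime (GCD = 1)


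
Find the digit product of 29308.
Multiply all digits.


2 × 9 × 3 × 0 × 8 = 0


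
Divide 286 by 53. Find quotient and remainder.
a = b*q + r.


286 = 53 * 5 + 21
Check: 265 + 21 = 286

q = 5, r = 21


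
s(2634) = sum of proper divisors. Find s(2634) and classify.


Proper divisors: 1, 2, 3, 6, 439, 878, 1317
Sum = 1 + 2 + 3 + 6 + 439 + 878 + 1317 = 2646
2646 > 2634 → abundant

s(2634) = 2646 (abundant)


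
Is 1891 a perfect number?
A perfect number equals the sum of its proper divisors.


Proper divisors of 1891: 1, 31, 61
Sum = 1 + 31 + 61 = 93

No, 1891 is not perfect (93 ≠ 1891)


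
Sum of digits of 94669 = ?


9 + 4 + 6 + 6 + 9 = 34


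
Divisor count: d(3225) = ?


3225 = 3^1 × 5^2 × 43^1
d(3225) = (1+1) × (2+1) × (1+1) = 12

12 divisors


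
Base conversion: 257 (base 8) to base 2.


257 (base 8) = 175 (decimal)
175 (decimal) = 10101111 (base 2)


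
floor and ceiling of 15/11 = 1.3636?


15/11 = 1.3636
floor = 1
ceil = 2

floor = 1, ceil = 2


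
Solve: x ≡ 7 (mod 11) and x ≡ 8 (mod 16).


M = 11*16 = 176
M1 = M/11 = 16, M2 = M/16 = 11
M1^(-1) mod 11 = 9, M2^(-1) mod 16 = 3
x = 7*16*9 + 8*11*3 = 1272
1272 mod 176 = 40
Check: 40 mod 11 = 7 ✓, 40 mod 16 = 8 ✓

x ≡ 40 (mod 176)


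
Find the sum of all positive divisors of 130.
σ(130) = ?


Divisors of 130: 1, 2, 5, 10, 13, 26, 65, 130
Sum = 1 + 2 + 5 + 10 + 13 + 26 + 65 + 130 = 252

σ(130) = 252


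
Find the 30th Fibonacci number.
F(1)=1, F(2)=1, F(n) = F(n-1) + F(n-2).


Sequence: 1, 1, 2, 3, 5, 8, 13, 21, 34, 55, 89, 144, 233, 377, 610, 987, 1597, 2584, 4181, 6765, 10946, 17711, 28657, 46368, 75025, 121393, 196418, 317811, 514229, 832040
F(30) = 832040


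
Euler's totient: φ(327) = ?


327 = 3 × 109
Prime factors: 3, 109
φ(327) = 327 × (1-1/3) × (1-1/109)
= 327 × 2/3 × 108/109 = 216

φ(327) = 216


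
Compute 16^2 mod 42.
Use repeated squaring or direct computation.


16^1 mod 42 = 16
16^2 mod 42 = 4


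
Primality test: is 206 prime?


206 / 2 = 103 (exact division)
206 is NOT prime.

No, 206 is not prime


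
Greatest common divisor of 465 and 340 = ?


465 = 1 * 340 + 125
340 = 2 * 125 + 90
125 = 1 * 90 + 35
90 = 2 * 35 + 20
35 = 1 * 20 + 15
20 = 1 * 15 + 5
15 = 3 * 5 + 0
GCD = 5


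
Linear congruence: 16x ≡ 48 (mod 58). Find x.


GCD(16, 58) = 2 divides 48
Divide: 8x ≡ 24 (mod 29)
x ≡ 3 (mod 29)


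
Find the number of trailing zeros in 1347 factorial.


floor(1347/5) = 269
floor(1347/25) = 53
floor(1347/125) = 10
floor(1347/625) = 2
Total = 334

334 trailing zeros


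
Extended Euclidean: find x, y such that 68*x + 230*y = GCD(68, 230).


Tabular extended Euclidean (each row: r = 68*s + 230*t):
r=68, s=1, t=0
r=230, s=0, t=1
q=0: r=68, s=1, t=0   [68*(1) + 230*(0) = 68]
q=3: r=26, s=-3, t=1   [68*(-3) + 230*(1) = 26]
q=2: r=16, s=7, t=-2   [68*(7) + 230*(-2) = 16]
q=1: r=10, s=-10, t=3   [68*(-10) + 230*(3) = 10]
q=1: r=6, s=17, t=-5   [68*(17) + 230*(-5) = 6]
q=1: r=4, s=-27, t=8   [68*(-27) + 230*(8) = 4]
q=1: r=2, s=44, t=-13   [68*(44) + 230*(-13) = 2]
q=2: r=0, s=-115, t=34   [68*(-115) + 230*(34) = 0]
GCD = 2; from the row with r=2: x=44, y=-13
Check: 68*(44) + 230*(-13) = 2992 - 2990 = 2

GCD = 2, x = 44, y = -13


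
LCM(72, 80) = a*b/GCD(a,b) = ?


GCD(72, 80) = 8
LCM = 72*80/8 = 5760/8 = 720

LCM = 720


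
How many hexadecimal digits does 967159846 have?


967159846 in base 16 = 39A5B026
Number of digits = 8

8 digits (base 16)


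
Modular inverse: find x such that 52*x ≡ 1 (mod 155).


Use the extended Euclidean algorithm on (155, 52); each row r = 155*s + 52*t:
r=155, s=1, t=0
r=52, s=0, t=1
q=2: r=51, s=1, t=-2   [155*(1) + 52*(-2) = 51]
q=1: r=1, s=-1, t=3   [155*(-1) + 52*(3) = 1]
q=51: r=0, s=52, t=-155   [155*(52) + 52*(-155) = 0]
GCD = 1 with t = 3, so 52*(3) ≡ 1 (mod 155)
Inverse = 3 mod 155 = 3
Check: 52 * 3 = 156 ≡ 1 (mod 155)

52^(-1) ≡ 3 (mod 155)


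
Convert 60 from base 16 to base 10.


60 (base 16) = 96 (decimal)
96 (decimal) = 96 (base 10)


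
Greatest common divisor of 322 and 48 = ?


322 = 6 * 48 + 34
48 = 1 * 34 + 14
34 = 2 * 14 + 6
14 = 2 * 6 + 2
6 = 3 * 2 + 0
GCD = 2


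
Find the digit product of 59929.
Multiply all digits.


5 × 9 × 9 × 2 × 9 = 7290


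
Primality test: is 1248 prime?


1248 / 2 = 624 (exact division)
1248 is NOT prime.

No, 1248 is not prime


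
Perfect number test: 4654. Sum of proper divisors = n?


Proper divisors of 4654: 1, 2, 13, 26, 179, 358, 2327
Sum = 1 + 2 + 13 + 26 + 179 + 358 + 2327 = 2906

No, 4654 is not perfect (2906 ≠ 4654)


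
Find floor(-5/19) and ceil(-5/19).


-5/19 = -0.2632
floor = -1
ceil = 0

floor = -1, ceil = 0


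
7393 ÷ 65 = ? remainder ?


7393 = 65 * 113 + 48
Check: 7345 + 48 = 7393

q = 113, r = 48


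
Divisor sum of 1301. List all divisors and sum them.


Divisors of 1301: 1, 1301
Sum = 1 + 1301 = 1302

σ(1301) = 1302


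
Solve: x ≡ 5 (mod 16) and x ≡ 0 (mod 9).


M = 16*9 = 144
M1 = M/16 = 9, M2 = M/9 = 16
M1^(-1) mod 16 = 9, M2^(-1) mod 9 = 4
x = 5*9*9 + 0*16*4 = 405
405 mod 144 = 117
Check: 117 mod 16 = 5 ✓, 117 mod 9 = 0 ✓

x ≡ 117 (mod 144)


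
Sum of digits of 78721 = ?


7 + 8 + 7 + 2 + 1 = 25


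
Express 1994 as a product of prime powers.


1994 / 2 = 997
997 / 997 = 1
1994 = 2 × 997


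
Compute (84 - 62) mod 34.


84 - 62 = 22
22 mod 34 = 22


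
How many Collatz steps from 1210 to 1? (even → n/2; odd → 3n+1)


1210 → 605 → 1816 → 908 → 454 → 227 → 682 → 341 → 1024 → 512 → 256 → 128 → 64 → 32 → 16 → 8 → 4 → 2 → 1
Total steps = 18

18 steps


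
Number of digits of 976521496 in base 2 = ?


976521496 in base 2 = 111010001101001000100100011000
Number of digits = 30

30 digits (base 2)


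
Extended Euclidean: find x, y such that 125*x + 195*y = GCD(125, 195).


Tabular extended Euclidean (each row: r = 125*s + 195*t):
r=125, s=1, t=0
r=195, s=0, t=1
q=0: r=125, s=1, t=0   [125*(1) + 195*(0) = 125]
q=1: r=70, s=-1, t=1   [125*(-1) + 195*(1) = 70]
q=1: r=55, s=2, t=-1   [125*(2) + 195*(-1) = 55]
q=1: r=15, s=-3, t=2   [125*(-3) + 195*(2) = 15]
q=3: r=10, s=11, t=-7   [125*(11) + 195*(-7) = 10]
q=1: r=5, s=-14, t=9   [125*(-14) + 195*(9) = 5]
q=2: r=0, s=39, t=-25   [125*(39) + 195*(-25) = 0]
GCD = 5; from the row with r=5: x=-14, y=9
Check: 125*(-14) + 195*(9) = -1750 + 1755 = 5

GCD = 5, x = -14, y = 9


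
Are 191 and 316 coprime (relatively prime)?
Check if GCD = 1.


Euclidean algorithm:
316 = 1 * 191 + 125
191 = 1 * 125 + 66
125 = 1 * 66 + 59
66 = 1 * 59 + 7
59 = 8 * 7 + 3
7 = 2 * 3 + 1
3 = 3 * 1 + 0
GCD(191, 316) = 1

Yes, coprime (GCD = 1)


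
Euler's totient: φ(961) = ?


961 = 31^2
Prime factors: 31
φ(961) = 961 × (1-1/31)
= 961 × 30/31 = 930

φ(961) = 930


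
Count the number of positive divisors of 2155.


2155 = 5^1 × 431^1
d(2155) = (1+1) × (1+1) = 4

4 divisors


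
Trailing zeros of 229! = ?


floor(229/5) = 45
floor(229/25) = 9
floor(229/125) = 1
Total = 55

55 trailing zeros


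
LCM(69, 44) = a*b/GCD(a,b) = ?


GCD(69, 44) = 1
LCM = 69*44/1 = 3036/1 = 3036

LCM = 3036


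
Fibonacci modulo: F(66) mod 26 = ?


F(k) mod 26 for k=1..66:
1, 1, 2, 3, 5, 8, 13, 21, 8, 3, 11, 14, 25, 13, 12, 25, 11, 10, 21, 5, 0, 5, 5, 10, 15, 25, 14, 13, 1, 14, 15, 3, 18, 21, 13, 8, 21, 3, 24, 1, 25, 0, 25, 25, 24, 23, 21, 18, 13, 5, 18, 23, 15, 12, 1, 13, 14, 1, 15, 16, 5, 21, 0, 21, 21, 16
F(66) mod 26 = 16


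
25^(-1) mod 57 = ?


Use the extended Euclidean algorithm on (57, 25); each row r = 57*s + 25*t:
r=57, s=1, t=0
r=25, s=0, t=1
q=2: r=7, s=1, t=-2   [57*(1) + 25*(-2) = 7]
q=3: r=4, s=-3, t=7   [57*(-3) + 25*(7) = 4]
q=1: r=3, s=4, t=-9   [57*(4) + 25*(-9) = 3]
q=1: r=1, s=-7, t=16   [57*(-7) + 25*(16) = 1]
q=3: r=0, s=25, t=-57   [57*(25) + 25*(-57) = 0]
GCD = 1 with t = 16, so 25*(16) ≡ 1 (mod 57)
Inverse = 16 mod 57 = 16
Check: 25 * 16 = 400 ≡ 1 (mod 57)

25^(-1) ≡ 16 (mod 57)


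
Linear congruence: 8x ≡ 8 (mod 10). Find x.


GCD(8, 10) = 2 divides 8
Divide: 4x ≡ 4 (mod 5)
x ≡ 1 (mod 5)


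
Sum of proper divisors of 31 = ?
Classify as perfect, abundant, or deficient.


Proper divisors: 1
Sum = 1 = 1
1 < 31 → deficient

s(31) = 1 (deficient)


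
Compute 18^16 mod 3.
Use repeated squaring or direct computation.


18^1 mod 3 = 0
18^2 mod 3 = 0
18^3 mod 3 = 0
18^4 mod 3 = 0
18^5 mod 3 = 0
18^6 mod 3 = 0
18^7 mod 3 = 0
18^8 mod 3 = 0
18^9 mod 3 = 0
18^10 mod 3 = 0
18^11 mod 3 = 0
18^12 mod 3 = 0
18^13 mod 3 = 0
18^14 mod 3 = 0
18^15 mod 3 = 0
18^16 mod 3 = 0
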